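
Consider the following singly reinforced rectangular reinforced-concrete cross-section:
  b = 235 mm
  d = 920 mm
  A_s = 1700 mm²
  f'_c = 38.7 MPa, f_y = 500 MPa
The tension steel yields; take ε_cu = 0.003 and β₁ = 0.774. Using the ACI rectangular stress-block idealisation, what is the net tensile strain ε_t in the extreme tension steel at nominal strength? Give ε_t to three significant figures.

ε_t ≈ 0.0164

a = A_s f_y/(0.85 f'_c b) = 109.96 mm.
β₁ = 0.774, so c = a/β₁ = 109.96/0.774 = 142.07 mm.
From the linear strain diagram with ε_cu = 0.003: ε_t = 0.003 (d − c)/c = 0.003 × (920 − 142.07)/142.07 = 0.0164.
Since ε_t ≥ 0.005, the section is tension-controlled.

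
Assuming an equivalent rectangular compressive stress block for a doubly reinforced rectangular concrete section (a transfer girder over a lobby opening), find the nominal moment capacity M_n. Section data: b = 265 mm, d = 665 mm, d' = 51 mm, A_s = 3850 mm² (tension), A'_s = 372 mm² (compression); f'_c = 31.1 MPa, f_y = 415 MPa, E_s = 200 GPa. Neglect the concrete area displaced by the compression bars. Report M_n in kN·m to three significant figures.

Assume both tension and compression steel yield.
Net tension couple steel: A_s − A'_s = 3478 mm².
a = (A_s − A'_s) f_y / (0.85 f'_c b) = 1443370/(0.85 × 31.1 × 265) = 206.04 mm.
c = a/β₁ = 206.04/0.828 = 248.84 mm; ε'_s = 0.003(c − d')/c = 0.0024 ≥ f_y/E_s = 0.0021, so compression steel does yield.
M_n = (A_s − A'_s) f_y (d − a/2) + A'_s f_y (d − d') = [1443370 × (665 − 103.02) + 154380 × (665 − 51)] × 10⁻⁶ = 811.15 + 94.79 = 905.94 kN·m.

M_n ≈ 906 kN·m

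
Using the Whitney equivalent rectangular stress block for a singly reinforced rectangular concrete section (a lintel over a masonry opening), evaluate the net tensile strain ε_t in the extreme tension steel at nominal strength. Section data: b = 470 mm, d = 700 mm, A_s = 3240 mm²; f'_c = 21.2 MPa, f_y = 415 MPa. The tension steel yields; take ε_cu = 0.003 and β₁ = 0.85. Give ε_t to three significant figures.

a = A_s f_y/(0.85 f'_c b) = 158.76 mm.
β₁ = 0.85, so c = a/β₁ = 158.76/0.85 = 186.78 mm.
From the linear strain diagram with ε_cu = 0.003: ε_t = 0.003 (d − c)/c = 0.003 × (700 − 186.78)/186.78 = 0.00824.
Since ε_t ≥ 0.005, the section is tension-controlled.

ε_t ≈ 0.00824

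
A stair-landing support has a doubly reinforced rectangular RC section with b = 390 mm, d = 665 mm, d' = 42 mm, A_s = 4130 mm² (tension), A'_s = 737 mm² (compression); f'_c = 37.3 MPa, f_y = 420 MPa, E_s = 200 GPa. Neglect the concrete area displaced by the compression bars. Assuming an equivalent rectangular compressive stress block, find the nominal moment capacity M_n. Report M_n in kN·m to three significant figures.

M_n ≈ 1060 kN·m

Assume both tension and compression steel yield.
Net tension couple steel: A_s − A'_s = 3393 mm².
a = (A_s − A'_s) f_y / (0.85 f'_c b) = 1425060/(0.85 × 37.3 × 390) = 115.25 mm.
c = a/β₁ = 115.25/0.784 = 147.00 mm; ε'_s = 0.003(c − d')/c = 0.0021 ≥ f_y/E_s = 0.0021, so compression steel does yield.
M_n = (A_s − A'_s) f_y (d − a/2) + A'_s f_y (d − d') = [1425060 × (665 − 57.625) + 309540 × (665 − 42)] × 10⁻⁶ = 865.55 + 192.84 = 1058.39 kN·m.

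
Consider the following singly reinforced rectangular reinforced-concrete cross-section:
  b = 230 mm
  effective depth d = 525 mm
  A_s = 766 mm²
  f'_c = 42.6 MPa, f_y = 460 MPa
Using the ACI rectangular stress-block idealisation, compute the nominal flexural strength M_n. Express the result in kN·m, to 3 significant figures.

M_n ≈ 178 kN·m

T = A_s f_y = 766 × 460 = 352360 N = 352.36 kN.
From C = T: a = T/(0.85 f'_c b) = 352360/(0.85 × 42.6 × 230) = 42.31 mm.
M_n = T(d − a/2) = 352.36 kN × (525 − 21.155) mm = 177.53 kN·m.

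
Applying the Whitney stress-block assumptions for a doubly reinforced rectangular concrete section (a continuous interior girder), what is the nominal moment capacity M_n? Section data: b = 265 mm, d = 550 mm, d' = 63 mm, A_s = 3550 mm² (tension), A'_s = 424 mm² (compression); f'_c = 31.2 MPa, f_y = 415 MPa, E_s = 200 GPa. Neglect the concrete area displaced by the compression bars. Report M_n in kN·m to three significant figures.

Assume both tension and compression steel yield.
Net tension couple steel: A_s − A'_s = 3126 mm².
a = (A_s − A'_s) f_y / (0.85 f'_c b) = 1297290/(0.85 × 31.2 × 265) = 184.59 mm.
c = a/β₁ = 184.59/0.827 = 223.20 mm; ε'_s = 0.003(c − d')/c = 0.0022 ≥ f_y/E_s = 0.0021, so compression steel does yield.
M_n = (A_s − A'_s) f_y (d − a/2) + A'_s f_y (d − d') = [1297290 × (550 − 92.295) + 175960 × (550 − 63)] × 10⁻⁶ = 593.78 + 85.69 = 679.47 kN·m.

M_n ≈ 679 kN·m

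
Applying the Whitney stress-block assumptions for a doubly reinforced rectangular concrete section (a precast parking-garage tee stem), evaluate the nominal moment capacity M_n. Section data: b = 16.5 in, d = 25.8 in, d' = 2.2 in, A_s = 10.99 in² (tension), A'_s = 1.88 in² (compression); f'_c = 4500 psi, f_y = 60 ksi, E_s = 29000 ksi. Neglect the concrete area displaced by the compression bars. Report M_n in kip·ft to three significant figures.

Assume both steels yield.
a = (A_s − A'_s) f_y/(0.85 f'_c b) = (10.99 − 1.88) × 60/(0.85 × 4.5 × 16.5) = 8.661 in.
c = a/β₁ = 8.661/0.825 = 10.498 in; ε'_s = 0.003(c − d')/c = 0.0024 ≥ ε_y = 0.0021, so the compression steel yields.
M_n = (A_s − A'_s) f_y (d − a/2) + A'_s f_y (d − d') = 546.6 × (25.8 − 4.3305) + 112.8 × (25.8 − 2.2) = 11735.2 + 2662.1 = 14397.3 kip·in = 14397.3/12 = 1199.78 kip·ft.

M_n ≈ 1200 kip·ft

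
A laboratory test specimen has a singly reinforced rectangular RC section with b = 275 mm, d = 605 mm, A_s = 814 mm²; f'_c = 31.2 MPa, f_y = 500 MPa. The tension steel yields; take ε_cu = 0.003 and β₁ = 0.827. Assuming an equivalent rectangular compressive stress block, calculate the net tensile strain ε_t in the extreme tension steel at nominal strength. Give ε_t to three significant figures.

ε_t ≈ 0.0239

a = A_s f_y/(0.85 f'_c b) = 55.81 mm.
β₁ = 0.827, so c = a/β₁ = 55.81/0.827 = 67.48 mm.
From the linear strain diagram with ε_cu = 0.003: ε_t = 0.003 (d − c)/c = 0.003 × (605 − 67.48)/67.48 = 0.0239.
Since ε_t ≥ 0.005, the section is tension-controlled.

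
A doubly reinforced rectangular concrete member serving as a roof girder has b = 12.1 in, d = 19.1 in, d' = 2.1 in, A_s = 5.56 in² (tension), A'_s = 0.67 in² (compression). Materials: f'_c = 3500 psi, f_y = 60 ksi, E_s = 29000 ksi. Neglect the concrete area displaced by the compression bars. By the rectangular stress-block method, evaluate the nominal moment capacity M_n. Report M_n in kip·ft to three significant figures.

M_n ≈ 424 kip·ft

Assume both steels yield.
a = (A_s − A'_s) f_y/(0.85 f'_c b) = (5.56 − 0.67) × 60/(0.85 × 3.5 × 12.1) = 8.151 in.
c = a/β₁ = 8.151/0.85 = 9.589 in; ε'_s = 0.003(c − d')/c = 0.0023 ≥ ε_y = 0.0021, so the compression steel yields.
M_n = (A_s − A'_s) f_y (d − a/2) + A'_s f_y (d − d') = 293.4 × (19.1 − 4.0755) + 40.2 × (19.1 − 2.1) = 4408.2 + 683.4 = 5091.6 kip·in = 5091.6/12 = 424.30 kip·ft.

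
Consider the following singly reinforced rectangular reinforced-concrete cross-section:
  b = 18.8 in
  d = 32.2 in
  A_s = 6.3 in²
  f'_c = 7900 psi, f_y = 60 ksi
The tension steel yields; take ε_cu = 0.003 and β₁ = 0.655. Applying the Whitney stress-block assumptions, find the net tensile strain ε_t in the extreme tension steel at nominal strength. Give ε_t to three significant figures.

ε_t ≈ 0.0181

a = A_s f_y/(0.85 f'_c b) = 2.994 in.
β₁ = 0.655, so c = a/β₁ = 2.994/0.655 = 4.571 in.
From the linear strain diagram with ε_cu = 0.003: ε_t = 0.003 (d − c)/c = 0.003 × (32.2 − 4.571)/4.571 = 0.0181.
Since ε_t ≥ 0.005, the section is tension-controlled.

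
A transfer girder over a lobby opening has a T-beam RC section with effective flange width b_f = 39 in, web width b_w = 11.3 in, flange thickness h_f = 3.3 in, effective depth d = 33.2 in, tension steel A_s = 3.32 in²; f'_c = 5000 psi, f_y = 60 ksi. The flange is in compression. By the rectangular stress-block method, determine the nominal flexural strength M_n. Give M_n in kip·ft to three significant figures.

Tension: T = A_s f_y = 3.32 × 60 = 199.2 kips.
Try a within the flange: a = T/(0.85 f'_c b_f) = 199.2/(0.85 × 5 × 39) = 1.202 in.
Since a = 1.202 ≤ h_f = 3.3 in, the stress block lies entirely in the flange; analyse as a rectangular beam of width b_f.
M_n = T(d − a/2) = 199.2 × (33.2 − 0.601) = 6493.7 kip·in.
M_n = 6493.7/12 = 541.14 kip·ft.

M_n ≈ 541 kip·ft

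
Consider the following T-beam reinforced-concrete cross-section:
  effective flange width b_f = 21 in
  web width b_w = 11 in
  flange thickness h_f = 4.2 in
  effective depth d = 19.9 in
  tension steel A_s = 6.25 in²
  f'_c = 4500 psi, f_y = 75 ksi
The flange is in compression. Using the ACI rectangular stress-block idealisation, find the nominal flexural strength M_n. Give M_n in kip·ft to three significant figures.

M_n ≈ 655 kip·ft

Tension: T = A_s f_y = 6.25 × 75 = 468.75 kips.
Try a within the flange: a = T/(0.85 f'_c b_f) = 468.75/(0.85 × 4.5 × 21) = 5.836 in.
a = 5.836 > h_f = 4.2 in: the block extends into the web. Split into flange-overhang and web parts.
C_f = 0.85 f'_c (b_f − b_w) h_f = 0.85 × 4.5 × (21 − 11) × 4.2 = 160.7 kips.
Remaining web compression depth: a_w = (T − C_f)/(0.85 f'_c b_w) = (468.75 − 160.7)/(0.85 × 4.5 × 11) = 7.321 in.
M_n = C_f(d − h_f/2) + (T − C_f)(d − a_w/2) = 160.7 × (19.9 − 2.1) + 308.05 × (19.9 − 3.6605) = 2860.5 + 5002.6 = 7863.1 kip·in.
M_n = 7863.1/12 = 655.26 kip·ft.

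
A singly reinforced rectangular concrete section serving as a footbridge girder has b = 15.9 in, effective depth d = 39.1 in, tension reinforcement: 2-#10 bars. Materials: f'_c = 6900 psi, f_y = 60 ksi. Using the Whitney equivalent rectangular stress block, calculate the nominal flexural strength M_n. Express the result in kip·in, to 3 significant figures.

M_n ≈ 5830 kip·in

A_s = 2 × 1.27 = 2.54 in².
T = A_s f_y = 2.54 × 60 = 152.4 kips.
a = T/(0.85 f'_c b) = 152.4/(0.85 × 6.9 × 15.9) = 1.634 in.
M_n = T(d − a/2) = 152.4 × (39.1 − 0.817) = 5834.3 kip·in.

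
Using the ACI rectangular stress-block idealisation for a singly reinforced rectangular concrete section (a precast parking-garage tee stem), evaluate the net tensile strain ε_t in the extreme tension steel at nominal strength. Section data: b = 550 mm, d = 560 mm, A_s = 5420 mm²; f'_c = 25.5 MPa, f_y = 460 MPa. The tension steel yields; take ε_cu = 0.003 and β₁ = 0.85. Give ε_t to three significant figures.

ε_t ≈ 0.00383

a = A_s f_y/(0.85 f'_c b) = 209.14 mm.
β₁ = 0.85, so c = a/β₁ = 209.14/0.85 = 246.05 mm.
From the linear strain diagram with ε_cu = 0.003: ε_t = 0.003 (d − c)/c = 0.003 × (560 − 246.05)/246.05 = 0.00383.
ε_t < 0.004 — the section is over-reinforced for flexure under ACI limits.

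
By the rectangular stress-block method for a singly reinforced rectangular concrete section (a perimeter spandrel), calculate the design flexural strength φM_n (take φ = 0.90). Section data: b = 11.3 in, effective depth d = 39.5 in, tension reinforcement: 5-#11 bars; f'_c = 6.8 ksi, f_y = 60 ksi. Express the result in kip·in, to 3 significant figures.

φM_n ≈ 15100 kip·in

A_s = 5 × 1.56 = 7.8 in².
T = A_s f_y = 7.8 × 60 = 468 kips.
a = T/(0.85 f'_c b) = 468/(0.85 × 6.8 × 11.3) = 7.165 in.
M_n = T(d − a/2) = 468 × (39.5 − 3.5825) = 16809.4 kip·in.
φM_n = 0.90 × 16809.4 = 15128.5 kip·in.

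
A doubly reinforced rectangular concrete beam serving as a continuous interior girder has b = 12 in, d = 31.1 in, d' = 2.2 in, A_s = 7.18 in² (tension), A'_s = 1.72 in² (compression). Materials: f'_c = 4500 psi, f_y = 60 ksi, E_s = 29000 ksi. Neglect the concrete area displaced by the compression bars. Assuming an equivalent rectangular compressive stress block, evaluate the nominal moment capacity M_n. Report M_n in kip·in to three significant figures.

M_n ≈ 12000 kip·in

Assume both steels yield.
a = (A_s − A'_s) f_y/(0.85 f'_c b) = (7.18 − 1.72) × 60/(0.85 × 4.5 × 12) = 7.137 in.
c = a/β₁ = 7.137/0.825 = 8.651 in; ε'_s = 0.003(c − d')/c = 0.0022 ≥ ε_y = 0.0021, so the compression steel yields.
M_n = (A_s − A'_s) f_y (d − a/2) + A'_s f_y (d − d') = 327.6 × (31.1 − 3.5685) + 103.2 × (31.1 − 2.2) = 9019.3 + 2982.5 = 12001.8 kip·in.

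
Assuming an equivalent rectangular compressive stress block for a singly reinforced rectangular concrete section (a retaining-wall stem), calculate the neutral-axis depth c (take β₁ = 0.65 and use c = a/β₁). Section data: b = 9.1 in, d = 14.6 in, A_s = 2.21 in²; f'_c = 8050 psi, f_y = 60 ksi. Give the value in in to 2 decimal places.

T = A_s f_y = 2.21 × 60 = 132.6 kips.
a = T/(0.85 f'_c b) = 132.6/(0.85 × 8.05 × 9.1) = 2.1295 in.
With β₁ = 0.65, c = a/β₁ = 2.1295/0.65 = 3.28 in.

c ≈ 3.28 in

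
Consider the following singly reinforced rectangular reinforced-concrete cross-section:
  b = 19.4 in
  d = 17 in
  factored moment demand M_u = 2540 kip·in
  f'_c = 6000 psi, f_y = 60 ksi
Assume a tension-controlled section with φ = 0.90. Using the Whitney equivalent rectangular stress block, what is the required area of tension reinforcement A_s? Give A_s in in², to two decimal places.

A_s ≈ 2.92 in²

M_n = M_u/φ = 2540/0.90 = 2822.22 kip·in.
From M_n = 0.85 f'_c a b (d − a/2):
a = d − √(d² − 2M_n/(0.85 f'_c b)) = 17 − √(17² − 2 × 2822.22/(0.85 × 6 × 19.4)) = 1.770 in.
A_s = 0.85 f'_c a b / f_y = 0.85 × 6 × 1.770 × 19.4 / 60 = 2.919 in².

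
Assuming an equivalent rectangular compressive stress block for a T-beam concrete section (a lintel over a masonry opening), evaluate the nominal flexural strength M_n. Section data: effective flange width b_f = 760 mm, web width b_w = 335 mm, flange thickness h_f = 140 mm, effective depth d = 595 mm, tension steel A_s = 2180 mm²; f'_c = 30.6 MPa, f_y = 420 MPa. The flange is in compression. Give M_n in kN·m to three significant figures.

M_n ≈ 524 kN·m

Tension: T = A_s f_y = 2180 × 420 = 915600 N.
Try a within the flange: a = T/(0.85 f'_c b_f) = 915600/(0.85 × 30.6 × 760) = 46.32 mm.
Since a = 46.32 ≤ h_f = 140 mm, the stress block lies entirely in the flange; analyse as a rectangular beam of width b_f.
M_n = T(d − a/2) = 915600 × (595 − 23.16) = 523.58 × 10⁶ N·mm.
M_n = 523.58 kN·m.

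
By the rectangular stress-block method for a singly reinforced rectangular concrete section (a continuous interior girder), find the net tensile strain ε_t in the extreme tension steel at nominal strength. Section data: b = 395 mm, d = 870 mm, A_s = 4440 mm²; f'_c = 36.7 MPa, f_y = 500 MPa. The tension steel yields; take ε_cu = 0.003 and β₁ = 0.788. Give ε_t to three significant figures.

ε_t ≈ 0.00842

a = A_s f_y/(0.85 f'_c b) = 180.17 mm.
β₁ = 0.788, so c = a/β₁ = 180.17/0.788 = 228.64 mm.
From the linear strain diagram with ε_cu = 0.003: ε_t = 0.003 (d − c)/c = 0.003 × (870 − 228.64)/228.64 = 0.00842.
Since ε_t ≥ 0.005, the section is tension-controlled.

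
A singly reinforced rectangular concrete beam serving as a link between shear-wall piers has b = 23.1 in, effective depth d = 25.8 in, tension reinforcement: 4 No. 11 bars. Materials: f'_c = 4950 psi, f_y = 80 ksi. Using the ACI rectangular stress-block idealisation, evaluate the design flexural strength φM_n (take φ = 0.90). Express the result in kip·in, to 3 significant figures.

A_s = 4 × 1.56 = 6.24 in².
T = A_s f_y = 6.24 × 80 = 499.2 kips.
a = T/(0.85 f'_c b) = 499.2/(0.85 × 4.95 × 23.1) = 5.136 in.
M_n = T(d − a/2) = 499.2 × (25.8 − 2.568) = 11597.4 kip·in.
φM_n = 0.90 × 11597.4 = 10437.7 kip·in.

φM_n ≈ 10400 kip·in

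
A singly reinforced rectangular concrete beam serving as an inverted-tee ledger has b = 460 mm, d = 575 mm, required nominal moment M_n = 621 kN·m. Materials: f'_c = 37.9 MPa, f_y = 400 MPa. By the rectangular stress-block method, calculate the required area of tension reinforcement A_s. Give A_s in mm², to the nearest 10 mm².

A_s ≈ 2900 mm²

With M_n = 0.85 f'_c a b (d − a/2), solve the quadratic for a:
a = d − √(d² − 2M_n/(0.85 f'_c b)) = 575 − √(575² − 2 × 621×10⁶/(0.85 × 37.9 × 460)) = 78.20 mm.
A_s = 0.85 f'_c a b / f_y = 0.85 × 37.9 × 78.20 × 460 / 400 = 2897.1 mm².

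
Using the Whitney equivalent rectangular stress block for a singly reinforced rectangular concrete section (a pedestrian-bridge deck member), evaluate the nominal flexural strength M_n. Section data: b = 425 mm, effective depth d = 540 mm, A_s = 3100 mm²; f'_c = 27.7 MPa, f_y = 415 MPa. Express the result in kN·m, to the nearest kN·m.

T = A_s f_y = 3100 × 415 = 1286500 N = 1286.5 kN.
From C = T: a = T/(0.85 f'_c b) = 1286500/(0.85 × 27.7 × 425) = 128.56 mm.
M_n = T(d − a/2) = 1286.5 kN × (540 − 64.28) mm = 612.01 kN·m.

M_n ≈ 612 kN·m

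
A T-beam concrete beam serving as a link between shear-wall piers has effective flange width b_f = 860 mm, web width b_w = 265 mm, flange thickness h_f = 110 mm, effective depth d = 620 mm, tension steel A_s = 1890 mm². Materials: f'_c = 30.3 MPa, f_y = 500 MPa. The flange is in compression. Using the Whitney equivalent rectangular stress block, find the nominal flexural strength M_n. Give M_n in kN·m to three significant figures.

Tension: T = A_s f_y = 1890 × 500 = 945000 N.
Try a within the flange: a = T/(0.85 f'_c b_f) = 945000/(0.85 × 30.3 × 860) = 42.67 mm.
Since a = 42.67 ≤ h_f = 110 mm, the stress block lies entirely in the flange; analyse as a rectangular beam of width b_f.
M_n = T(d − a/2) = 945000 × (620 − 21.335) = 565.74 × 10⁶ N·mm.
M_n = 565.74 kN·m.

M_n ≈ 566 kN·m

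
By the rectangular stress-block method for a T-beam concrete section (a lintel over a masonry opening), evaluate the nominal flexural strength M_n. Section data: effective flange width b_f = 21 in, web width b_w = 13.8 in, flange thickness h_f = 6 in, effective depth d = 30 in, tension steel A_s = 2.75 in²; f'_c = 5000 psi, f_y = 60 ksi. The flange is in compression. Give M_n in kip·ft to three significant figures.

M_n ≈ 400 kip·ft

Tension: T = A_s f_y = 2.75 × 60 = 165 kips.
Try a within the flange: a = T/(0.85 f'_c b_f) = 165/(0.85 × 5 × 21) = 1.849 in.
Since a = 1.849 ≤ h_f = 6 in, the stress block lies entirely in the flange; analyse as a rectangular beam of width b_f.
M_n = T(d − a/2) = 165 × (30 − 0.9245) = 4797.5 kip·in.
M_n = 4797.5/12 = 399.79 kip·ft.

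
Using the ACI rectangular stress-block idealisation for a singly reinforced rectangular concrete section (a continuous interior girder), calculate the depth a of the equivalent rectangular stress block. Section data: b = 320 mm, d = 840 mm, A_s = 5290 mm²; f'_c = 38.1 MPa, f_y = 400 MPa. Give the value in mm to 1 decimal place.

T = A_s f_y = 5290 × 400 = 2116000 N = 2116 kN.
Setting C = 0.85 f'_c a b equal to T: a = 2116000/(0.85 × 38.1 × 320) = 204.2 mm.

a ≈ 204.2 mm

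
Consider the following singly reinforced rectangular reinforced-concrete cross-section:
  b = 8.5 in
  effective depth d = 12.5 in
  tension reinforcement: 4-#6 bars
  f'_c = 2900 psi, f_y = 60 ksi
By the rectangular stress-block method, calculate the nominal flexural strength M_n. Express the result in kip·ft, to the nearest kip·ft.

M_n ≈ 88 kip·ft

A_s = 4 × 0.44 = 1.76 in².
T = A_s f_y = 1.76 × 60 = 105.6 kips.
a = T/(0.85 f'_c b) = 105.6/(0.85 × 2.9 × 8.5) = 5.040 in.
M_n = T(d − a/2) = 105.6 × (12.5 − 2.52) = 1053.9 kip·in = 1053.9/12 = 87.83 kip·ft.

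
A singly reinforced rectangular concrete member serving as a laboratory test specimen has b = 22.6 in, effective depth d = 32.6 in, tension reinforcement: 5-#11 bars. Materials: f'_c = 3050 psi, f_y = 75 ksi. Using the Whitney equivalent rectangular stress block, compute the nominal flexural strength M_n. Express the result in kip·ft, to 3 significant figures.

A_s = 5 × 1.56 = 7.8 in².
T = A_s f_y = 7.8 × 75 = 585 kips.
a = T/(0.85 f'_c b) = 585/(0.85 × 3.05 × 22.6) = 9.985 in.
M_n = T(d − a/2) = 585 × (32.6 − 4.9925) = 16150.4 kip·in = 16150.4/12 = 1345.87 kip·ft.

M_n ≈ 1350 kip·ft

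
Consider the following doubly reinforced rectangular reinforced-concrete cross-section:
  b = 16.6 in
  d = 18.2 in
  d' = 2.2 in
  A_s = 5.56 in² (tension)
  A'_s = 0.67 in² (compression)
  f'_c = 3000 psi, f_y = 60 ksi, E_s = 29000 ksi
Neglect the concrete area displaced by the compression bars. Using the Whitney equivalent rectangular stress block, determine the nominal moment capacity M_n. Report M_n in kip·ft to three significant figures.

Assume both steels yield.
a = (A_s − A'_s) f_y/(0.85 f'_c b) = (5.56 − 0.67) × 60/(0.85 × 3 × 16.6) = 6.931 in.
c = a/β₁ = 6.931/0.85 = 8.154 in; ε'_s = 0.003(c − d')/c = 0.0022 ≥ ε_y = 0.0021, so the compression steel yields.
M_n = (A_s − A'_s) f_y (d − a/2) + A'_s f_y (d − d') = 293.4 × (18.2 − 3.4655) + 40.2 × (18.2 − 2.2) = 4323.1 + 643.2 = 4966.3 kip·in = 4966.3/12 = 413.86 kip·ft.

M_n ≈ 414 kip·ft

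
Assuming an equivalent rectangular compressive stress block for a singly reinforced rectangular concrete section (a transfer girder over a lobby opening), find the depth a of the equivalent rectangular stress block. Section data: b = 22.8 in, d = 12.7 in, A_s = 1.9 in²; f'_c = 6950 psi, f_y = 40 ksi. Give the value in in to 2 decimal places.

a ≈ 0.56 in

T = A_s f_y = 1.9 × 40 = 76 kips.
a = T/(0.85 f'_c b) = 76/(0.85 × 6.95 × 22.8) = 0.56 in.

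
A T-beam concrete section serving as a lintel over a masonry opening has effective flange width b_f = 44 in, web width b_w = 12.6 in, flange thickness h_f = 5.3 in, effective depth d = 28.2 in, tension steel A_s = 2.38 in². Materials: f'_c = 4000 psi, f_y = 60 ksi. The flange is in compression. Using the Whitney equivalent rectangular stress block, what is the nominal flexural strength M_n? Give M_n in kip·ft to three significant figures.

Tension: T = A_s f_y = 2.38 × 60 = 142.8 kips.
Try a within the flange: a = T/(0.85 f'_c b_f) = 142.8/(0.85 × 4 × 44) = 0.955 in.
Since a = 0.955 ≤ h_f = 5.3 in, the stress block lies entirely in the flange; analyse as a rectangular beam of width b_f.
M_n = T(d − a/2) = 142.8 × (28.2 − 0.4775) = 3958.8 kip·in.
M_n = 3958.8/12 = 329.90 kip·ft.

M_n ≈ 330 kip·ft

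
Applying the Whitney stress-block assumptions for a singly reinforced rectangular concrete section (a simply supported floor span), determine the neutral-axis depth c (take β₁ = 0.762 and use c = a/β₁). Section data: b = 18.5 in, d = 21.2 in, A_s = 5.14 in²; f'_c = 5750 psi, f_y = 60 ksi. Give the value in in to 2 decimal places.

T = A_s f_y = 5.14 × 60 = 308.4 kips.
a = T/(0.85 f'_c b) = 308.4/(0.85 × 5.75 × 18.5) = 3.4108 in.
With β₁ = 0.762, c = a/β₁ = 3.4108/0.762 = 4.48 in.

c ≈ 4.48 in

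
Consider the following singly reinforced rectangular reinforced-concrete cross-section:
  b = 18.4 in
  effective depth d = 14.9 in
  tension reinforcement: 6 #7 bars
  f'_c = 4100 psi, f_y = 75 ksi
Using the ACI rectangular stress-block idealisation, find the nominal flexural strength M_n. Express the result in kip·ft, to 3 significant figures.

A_s = 6 × 0.6 = 3.6 in².
T = A_s f_y = 3.6 × 75 = 270 kips.
a = T/(0.85 f'_c b) = 270/(0.85 × 4.1 × 18.4) = 4.211 in.
M_n = T(d − a/2) = 270 × (14.9 − 2.1055) = 3454.5 kip·in = 3454.5/12 = 287.88 kip·ft.

M_n ≈ 288 kip·ft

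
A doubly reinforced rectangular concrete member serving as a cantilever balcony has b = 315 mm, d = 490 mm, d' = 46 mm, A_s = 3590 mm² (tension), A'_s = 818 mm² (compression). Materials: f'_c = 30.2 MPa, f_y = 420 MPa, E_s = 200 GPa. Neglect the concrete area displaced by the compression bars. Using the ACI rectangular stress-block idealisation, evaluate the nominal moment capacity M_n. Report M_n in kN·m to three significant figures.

Assume both tension and compression steel yield.
Net tension couple steel: A_s − A'_s = 2772 mm².
a = (A_s − A'_s) f_y / (0.85 f'_c b) = 1164240/(0.85 × 30.2 × 315) = 143.98 mm.
c = a/β₁ = 143.98/0.834 = 172.64 mm; ε'_s = 0.003(c − d')/c = 0.0022 ≥ f_y/E_s = 0.0021, so compression steel does yield.
M_n = (A_s − A'_s) f_y (d − a/2) + A'_s f_y (d − d') = [1164240 × (490 − 71.99) + 343560 × (490 − 46)] × 10⁻⁶ = 486.66 + 152.54 = 639.20 kN·m.

M_n ≈ 639 kN·m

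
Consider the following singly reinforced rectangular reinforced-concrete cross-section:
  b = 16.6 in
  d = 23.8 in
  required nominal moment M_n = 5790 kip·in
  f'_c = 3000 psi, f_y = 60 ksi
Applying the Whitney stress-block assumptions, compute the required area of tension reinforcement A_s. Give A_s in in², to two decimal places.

A_s ≈ 4.72 in²

From M_n = 0.85 f'_c a b (d − a/2):
a = d − √(d² − 2M_n/(0.85 f'_c b)) = 23.8 − √(23.8² − 2 × 5790/(0.85 × 3 × 16.6)) = 6.686 in.
A_s = 0.85 f'_c a b / f_y = 0.85 × 3 × 6.686 × 16.6 / 60 = 4.717 in².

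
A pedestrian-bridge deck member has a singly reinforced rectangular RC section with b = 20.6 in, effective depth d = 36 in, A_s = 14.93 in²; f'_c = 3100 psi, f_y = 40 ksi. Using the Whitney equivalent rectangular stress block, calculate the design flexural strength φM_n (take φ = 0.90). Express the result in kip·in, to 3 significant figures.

T = A_s f_y = 14.93 × 40 = 597.2 kips.
a = T/(0.85 f'_c b) = 597.2/(0.85 × 3.1 × 20.6) = 11.002 in.
M_n = T(d − a/2) = 597.2 × (36 − 5.501) = 18214.0 kip·in.
φM_n = 0.90 × 18214.0 = 16392.6 kip·in.

φM_n ≈ 16400 kip·in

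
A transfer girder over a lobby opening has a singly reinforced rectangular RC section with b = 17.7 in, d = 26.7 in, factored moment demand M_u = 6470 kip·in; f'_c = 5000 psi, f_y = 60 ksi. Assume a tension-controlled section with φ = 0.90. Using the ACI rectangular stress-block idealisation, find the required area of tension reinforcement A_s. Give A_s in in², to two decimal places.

A_s ≈ 4.84 in²

M_n = M_u/φ = 6470/0.90 = 7188.89 kip·in.
From M_n = 0.85 f'_c a b (d − a/2):
a = d − √(d² − 2M_n/(0.85 f'_c b)) = 26.7 − √(26.7² − 2 × 7188.89/(0.85 × 5 × 17.7)) = 3.858 in.
A_s = 0.85 f'_c a b / f_y = 0.85 × 5 × 3.858 × 17.7 / 60 = 4.837 in².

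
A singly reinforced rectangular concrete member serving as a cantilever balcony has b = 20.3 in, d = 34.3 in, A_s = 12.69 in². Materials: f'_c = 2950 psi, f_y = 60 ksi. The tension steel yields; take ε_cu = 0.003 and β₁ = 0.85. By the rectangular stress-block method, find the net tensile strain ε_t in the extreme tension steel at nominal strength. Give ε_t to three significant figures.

a = A_s f_y/(0.85 f'_c b) = 14.958 in.
β₁ = 0.85, so c = a/β₁ = 14.958/0.85 = 17.598 in.
From the linear strain diagram with ε_cu = 0.003: ε_t = 0.003 (d − c)/c = 0.003 × (34.3 − 17.598)/17.598 = 0.00285.
ε_t < 0.004 — the section is over-reinforced for flexure under ACI limits.

ε_t ≈ 0.00285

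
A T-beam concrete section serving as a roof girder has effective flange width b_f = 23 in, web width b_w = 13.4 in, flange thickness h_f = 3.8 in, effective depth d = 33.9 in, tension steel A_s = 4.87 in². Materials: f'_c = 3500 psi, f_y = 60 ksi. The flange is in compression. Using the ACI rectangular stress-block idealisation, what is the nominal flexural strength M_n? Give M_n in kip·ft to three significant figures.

Tension: T = A_s f_y = 4.87 × 60 = 292.2 kips.
Try a within the flange: a = T/(0.85 f'_c b_f) = 292.2/(0.85 × 3.5 × 23) = 4.270 in.
a = 4.270 > h_f = 3.8 in: the block extends into the web. Split into flange-overhang and web parts.
C_f = 0.85 f'_c (b_f − b_w) h_f = 0.85 × 3.5 × (23 − 13.4) × 3.8 = 108.5 kips.
Remaining web compression depth: a_w = (T − C_f)/(0.85 f'_c b_w) = (292.2 − 108.5)/(0.85 × 3.5 × 13.4) = 4.608 in.
M_n = C_f(d − h_f/2) + (T − C_f)(d − a_w/2) = 108.5 × (33.9 − 1.9) + 183.7 × (33.9 − 2.304) = 3472.0 + 5804.2 = 9276.2 kip·in.
M_n = 9276.2/12 = 773.02 kip·ft.

M_n ≈ 773 kip·ft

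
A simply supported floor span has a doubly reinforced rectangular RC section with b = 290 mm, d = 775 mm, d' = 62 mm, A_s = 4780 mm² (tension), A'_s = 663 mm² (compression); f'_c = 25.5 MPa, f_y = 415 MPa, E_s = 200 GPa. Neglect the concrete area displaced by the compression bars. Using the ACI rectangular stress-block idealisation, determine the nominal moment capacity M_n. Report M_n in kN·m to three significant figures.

Assume both tension and compression steel yield.
Net tension couple steel: A_s − A'_s = 4117 mm².
a = (A_s − A'_s) f_y / (0.85 f'_c b) = 1708555/(0.85 × 25.5 × 290) = 271.81 mm.
c = a/β₁ = 271.81/0.85 = 319.78 mm; ε'_s = 0.003(c − d')/c = 0.0024 ≥ f_y/E_s = 0.0021, so compression steel does yield.
M_n = (A_s − A'_s) f_y (d − a/2) + A'_s f_y (d − d') = [1708555 × (775 − 135.905) + 275145 × (775 − 62)] × 10⁻⁶ = 1091.93 + 196.18 = 1288.11 kN·m.

M_n ≈ 1290 kN·m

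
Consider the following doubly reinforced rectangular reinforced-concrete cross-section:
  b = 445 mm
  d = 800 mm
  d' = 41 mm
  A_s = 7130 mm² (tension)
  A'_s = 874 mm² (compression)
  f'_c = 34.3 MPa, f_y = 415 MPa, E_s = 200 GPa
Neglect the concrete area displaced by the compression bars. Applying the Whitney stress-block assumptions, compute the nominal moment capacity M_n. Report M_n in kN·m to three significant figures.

Assume both tension and compression steel yield.
Net tension couple steel: A_s − A'_s = 6256 mm².
a = (A_s − A'_s) f_y / (0.85 f'_c b) = 2596240/(0.85 × 34.3 × 445) = 200.11 mm.
c = a/β₁ = 200.11/0.805 = 248.58 mm; ε'_s = 0.003(c − d')/c = 0.0025 ≥ f_y/E_s = 0.0021, so compression steel does yield.
M_n = (A_s − A'_s) f_y (d − a/2) + A'_s f_y (d − d') = [2596240 × (800 − 100.055) + 362710 × (800 − 41)] × 10⁻⁶ = 1817.23 + 275.30 = 2092.53 kN·m.

M_n ≈ 2090 kN·m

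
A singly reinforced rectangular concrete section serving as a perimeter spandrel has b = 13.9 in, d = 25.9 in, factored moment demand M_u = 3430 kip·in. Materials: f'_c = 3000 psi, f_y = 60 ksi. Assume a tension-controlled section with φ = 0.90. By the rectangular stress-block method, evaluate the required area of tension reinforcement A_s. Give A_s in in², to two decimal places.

A_s ≈ 2.69 in²

M_n = M_u/φ = 3430/0.90 = 3811.11 kip·in.
From M_n = 0.85 f'_c a b (d − a/2):
a = d − √(d² − 2M_n/(0.85 f'_c b)) = 25.9 − √(25.9² − 2 × 3811.11/(0.85 × 3 × 13.9)) = 4.551 in.
A_s = 0.85 f'_c a b / f_y = 0.85 × 3 × 4.551 × 13.9 / 60 = 2.689 in².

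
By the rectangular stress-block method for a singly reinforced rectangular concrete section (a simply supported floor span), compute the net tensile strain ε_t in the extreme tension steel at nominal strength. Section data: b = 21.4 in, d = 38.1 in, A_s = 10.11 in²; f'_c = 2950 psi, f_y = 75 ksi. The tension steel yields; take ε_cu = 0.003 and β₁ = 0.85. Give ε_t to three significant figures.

ε_t ≈ 0.00388

a = A_s f_y/(0.85 f'_c b) = 14.131 in.
β₁ = 0.85, so c = a/β₁ = 14.131/0.85 = 16.625 in.
From the linear strain diagram with ε_cu = 0.003: ε_t = 0.003 (d − c)/c = 0.003 × (38.1 − 16.625)/16.625 = 0.00388.
ε_t < 0.004 — the section is over-reinforced for flexure under ACI limits.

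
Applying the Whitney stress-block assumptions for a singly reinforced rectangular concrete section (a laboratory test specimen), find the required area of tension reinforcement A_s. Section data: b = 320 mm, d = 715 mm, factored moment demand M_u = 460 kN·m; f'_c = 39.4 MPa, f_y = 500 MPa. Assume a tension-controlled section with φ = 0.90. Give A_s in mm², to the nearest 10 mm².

M_n = M_u/φ = 460/0.90 = 511.111 kN·m.
With M_n = 0.85 f'_c a b (d − a/2), solve the quadratic for a:
a = d − √(d² − 2M_n/(0.85 f'_c b)) = 715 − √(715² − 2 × 511.111×10⁶/(0.85 × 39.4 × 320)) = 70.14 mm.
A_s = 0.85 f'_c a b / f_y = 0.85 × 39.4 × 70.14 × 320 / 500 = 1503.4 mm².

A_s ≈ 1500 mm²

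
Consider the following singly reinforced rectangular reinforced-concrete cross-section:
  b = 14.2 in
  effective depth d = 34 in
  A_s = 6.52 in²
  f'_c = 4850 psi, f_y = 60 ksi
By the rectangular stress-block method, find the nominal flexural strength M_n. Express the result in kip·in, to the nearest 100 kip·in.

T = A_s f_y = 6.52 × 60 = 391.2 kips.
a = T/(0.85 f'_c b) = 391.2/(0.85 × 4.85 × 14.2) = 6.683 in.
M_n = T(d − a/2) = 391.2 × (34 − 3.3415) = 11993.6 kip·in.

M_n ≈ 12000 kip·in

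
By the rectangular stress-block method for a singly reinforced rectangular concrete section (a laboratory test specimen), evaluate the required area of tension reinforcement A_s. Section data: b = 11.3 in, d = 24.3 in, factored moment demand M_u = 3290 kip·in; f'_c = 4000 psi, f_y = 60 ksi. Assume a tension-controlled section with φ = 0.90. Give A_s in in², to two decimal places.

A_s ≈ 2.75 in²

M_n = M_u/φ = 3290/0.90 = 3655.56 kip·in.
From M_n = 0.85 f'_c a b (d − a/2):
a = d − √(d² − 2M_n/(0.85 f'_c b)) = 24.3 − √(24.3² − 2 × 3655.56/(0.85 × 4 × 11.3)) = 4.295 in.
A_s = 0.85 f'_c a b / f_y = 0.85 × 4 × 4.295 × 11.3 / 60 = 2.750 in².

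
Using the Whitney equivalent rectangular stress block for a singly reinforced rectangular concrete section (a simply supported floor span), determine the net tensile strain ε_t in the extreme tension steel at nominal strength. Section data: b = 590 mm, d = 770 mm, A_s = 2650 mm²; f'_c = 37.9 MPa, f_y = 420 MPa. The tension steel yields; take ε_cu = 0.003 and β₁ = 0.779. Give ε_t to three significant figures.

a = A_s f_y/(0.85 f'_c b) = 58.56 mm.
β₁ = 0.779, so c = a/β₁ = 58.56/0.779 = 75.17 mm.
From the linear strain diagram with ε_cu = 0.003: ε_t = 0.003 (d − c)/c = 0.003 × (770 − 75.17)/75.17 = 0.0277.
Since ε_t ≥ 0.005, the section is tension-controlled.

ε_t ≈ 0.0277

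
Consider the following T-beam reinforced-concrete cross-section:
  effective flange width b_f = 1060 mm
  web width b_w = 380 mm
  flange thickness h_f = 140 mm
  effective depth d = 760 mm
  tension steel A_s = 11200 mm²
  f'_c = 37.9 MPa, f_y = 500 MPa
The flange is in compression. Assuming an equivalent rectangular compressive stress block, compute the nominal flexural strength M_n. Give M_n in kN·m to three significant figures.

Tension: T = A_s f_y = 11200 × 500 = 5600000 N.
Try a within the flange: a = T/(0.85 f'_c b_f) = 5600000/(0.85 × 37.9 × 1060) = 163.99 mm.
a = 163.99 > h_f = 140 mm: the block extends into the web. Split into flange-overhang and web parts.
C_f = 0.85 f'_c (b_f − b_w) h_f = 0.85 × 37.9 × (1060 − 380) × 140 = 3066868 N.
Remaining web compression depth: a_w = (T − C_f)/(0.85 f'_c b_w) = (5600000 − 3066868)/(0.85 × 37.9 × 380) = 206.93 mm.
M_n = C_f(d − h_f/2) + (T − C_f)(d − a_w/2) = 3066868 × (760 − 70) + 2533132 × (760 − 103.465) = 2116.14 + 1663.09 = 3779.23 × 10⁶ N·mm.
M_n = 3779.23 kN·m.

M_n ≈ 3780 kN·m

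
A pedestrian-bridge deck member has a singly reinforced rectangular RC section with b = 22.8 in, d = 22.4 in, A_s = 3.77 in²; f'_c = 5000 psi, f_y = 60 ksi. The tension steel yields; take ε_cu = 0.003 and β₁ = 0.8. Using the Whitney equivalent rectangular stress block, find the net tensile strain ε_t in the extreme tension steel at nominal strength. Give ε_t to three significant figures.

ε_t ≈ 0.0200

a = A_s f_y/(0.85 f'_c b) = 2.334 in.
β₁ = 0.8, so c = a/β₁ = 2.334/0.8 = 2.918 in.
From the linear strain diagram with ε_cu = 0.003: ε_t = 0.003 (d − c)/c = 0.003 × (22.4 − 2.918)/2.918 = 0.0200.
Since ε_t ≥ 0.005, the section is tension-controlled.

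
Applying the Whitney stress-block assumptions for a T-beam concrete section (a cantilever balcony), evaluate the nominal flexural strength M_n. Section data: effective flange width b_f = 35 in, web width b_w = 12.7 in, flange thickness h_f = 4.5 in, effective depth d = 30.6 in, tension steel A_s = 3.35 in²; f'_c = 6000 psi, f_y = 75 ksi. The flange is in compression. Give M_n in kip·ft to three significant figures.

Tension: T = A_s f_y = 3.35 × 75 = 251.25 kips.
Try a within the flange: a = T/(0.85 f'_c b_f) = 251.25/(0.85 × 6 × 35) = 1.408 in.
Since a = 1.408 ≤ h_f = 4.5 in, the stress block lies entirely in the flange; analyse as a rectangular beam of width b_f.
M_n = T(d − a/2) = 251.25 × (30.6 − 0.704) = 7511.4 kip·in.
M_n = 7511.4/12 = 625.95 kip·ft.

M_n ≈ 626 kip·ft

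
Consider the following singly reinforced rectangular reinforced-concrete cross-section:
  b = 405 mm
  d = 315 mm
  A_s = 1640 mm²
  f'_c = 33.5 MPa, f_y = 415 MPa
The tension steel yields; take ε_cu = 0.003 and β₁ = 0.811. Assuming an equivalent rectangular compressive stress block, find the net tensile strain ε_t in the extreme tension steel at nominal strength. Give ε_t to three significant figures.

ε_t ≈ 0.00999

a = A_s f_y/(0.85 f'_c b) = 59.02 mm.
β₁ = 0.811, so c = a/β₁ = 59.02/0.811 = 72.77 mm.
From the linear strain diagram with ε_cu = 0.003: ε_t = 0.003 (d − c)/c = 0.003 × (315 − 72.77)/72.77 = 0.00999.
Since ε_t ≥ 0.005, the section is tension-controlled.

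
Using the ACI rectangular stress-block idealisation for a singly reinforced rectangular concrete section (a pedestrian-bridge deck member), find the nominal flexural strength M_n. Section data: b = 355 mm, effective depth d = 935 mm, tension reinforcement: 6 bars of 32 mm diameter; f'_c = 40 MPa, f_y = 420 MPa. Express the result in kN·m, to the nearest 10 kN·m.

M_n ≈ 1720 kN·m

A_s = 6 × 804 = 4824 mm².
T = A_s f_y = 4824 × 420 = 2026080 N = 2026.08 kN.
From C = T: a = T/(0.85 f'_c b) = 2026080/(0.85 × 40 × 355) = 167.86 mm.
M_n = T(d − a/2) = 2026.08 kN × (935 − 83.93) mm = 1724.34 kN·m.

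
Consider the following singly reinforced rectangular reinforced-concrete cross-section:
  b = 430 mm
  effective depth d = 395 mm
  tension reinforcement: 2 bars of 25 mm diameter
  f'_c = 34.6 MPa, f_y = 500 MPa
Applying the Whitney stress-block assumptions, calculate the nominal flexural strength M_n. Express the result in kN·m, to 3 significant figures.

A_s = 2 × 491 = 982 mm².
T = A_s f_y = 982 × 500 = 491000 N = 491 kN.
From C = T: a = T/(0.85 f'_c b) = 491000/(0.85 × 34.6 × 430) = 38.83 mm.
M_n = T(d − a/2) = 491 kN × (395 − 19.415) mm = 184.41 kN·m.

M_n ≈ 184 kN·m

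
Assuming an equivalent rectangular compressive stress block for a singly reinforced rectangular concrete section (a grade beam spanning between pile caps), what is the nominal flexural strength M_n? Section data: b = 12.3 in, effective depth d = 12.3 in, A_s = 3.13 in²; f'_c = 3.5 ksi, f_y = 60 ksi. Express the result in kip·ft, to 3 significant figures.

M_n ≈ 152 kip·ft

T = A_s f_y = 3.13 × 60 = 187.8 kips.
a = T/(0.85 f'_c b) = 187.8/(0.85 × 3.5 × 12.3) = 5.132 in.
M_n = T(d − a/2) = 187.8 × (12.3 − 2.566) = 1828.0 kip·in = 1828.0/12 = 152.33 kip·ft.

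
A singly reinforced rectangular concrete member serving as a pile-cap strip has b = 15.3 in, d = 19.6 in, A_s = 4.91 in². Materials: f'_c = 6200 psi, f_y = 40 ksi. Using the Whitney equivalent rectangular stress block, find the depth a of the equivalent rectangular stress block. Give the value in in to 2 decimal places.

a ≈ 2.44 in

T = A_s f_y = 4.91 × 40 = 196.4 kips.
a = T/(0.85 f'_c b) = 196.4/(0.85 × 6.2 × 15.3) = 2.44 in.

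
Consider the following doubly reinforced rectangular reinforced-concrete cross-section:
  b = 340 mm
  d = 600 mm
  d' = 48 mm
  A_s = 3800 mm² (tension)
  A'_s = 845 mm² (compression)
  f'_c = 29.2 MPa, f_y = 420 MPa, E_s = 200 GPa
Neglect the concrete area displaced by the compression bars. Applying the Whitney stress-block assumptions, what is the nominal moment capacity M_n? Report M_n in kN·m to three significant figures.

M_n ≈ 849 kN·m

Assume both tension and compression steel yield.
Net tension couple steel: A_s − A'_s = 2955 mm².
a = (A_s − A'_s) f_y / (0.85 f'_c b) = 1241100/(0.85 × 29.2 × 340) = 147.07 mm.
c = a/β₁ = 147.07/0.841 = 174.88 mm; ε'_s = 0.003(c − d')/c = 0.0022 ≥ f_y/E_s = 0.0021, so compression steel does yield.
M_n = (A_s − A'_s) f_y (d − a/2) + A'_s f_y (d − d') = [1241100 × (600 − 73.535) + 354900 × (600 − 48)] × 10⁻⁶ = 653.40 + 195.90 = 849.30 kN·m.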